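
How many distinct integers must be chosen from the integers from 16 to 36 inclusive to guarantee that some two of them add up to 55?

13

A set avoiding the sum 55 can contain at most one of each pair {x, 55−x}, plus the 3 elements whose complement lies outside the range.
The integers 16, …, 27 (12 of them) are such a set: any two sum to at least 16+17 = 33 and at most 26+27 = 53 < 55.
Any 13th integer completes one of the 9 pairs, so 13 choices force a sum of 55.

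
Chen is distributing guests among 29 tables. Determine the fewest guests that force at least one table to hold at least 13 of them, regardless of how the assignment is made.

349

With 348 guests one could put exactly 12 in each of the 29 tables, and no table would reach 13.
By the pigeonhole principle, one more guest must land in a table that already has 12, giving it 13.
So 29 × 12 + 1 = 349 guests are required.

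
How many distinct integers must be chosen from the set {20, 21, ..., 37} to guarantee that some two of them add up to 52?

Group the elements by complementary pair {x, 52−x}: {20,32}, {21,31}, {22,30}, …, giving 6 two-element pairs, the single value 26 (it cannot pair with itself since the integers are distinct), and 5 integers whose partner 52−x falls outside [20,37].
By the pigeonhole principle, treating each of those 12 groups as a pigeonhole, one can pick one integer per group — 12 integers — with no two summing to 52.
The 13th integer lands in an occupied pair, forcing a sum of 52.

13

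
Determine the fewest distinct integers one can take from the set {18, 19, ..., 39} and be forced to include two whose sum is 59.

13

Group the elements by complementary pair {x, 59−x}: {20,39}, {21,38}, {22,37}, …, giving 10 two-element pairs and 2 integers whose partner 59−x falls outside [18,39].
By the pigeonhole principle, treating each of those 12 groups as a pigeonhole, one can pick one integer per group — 12 integers — with no two summing to 59.
The 13th integer lands in an occupied pair, forcing a sum of 59.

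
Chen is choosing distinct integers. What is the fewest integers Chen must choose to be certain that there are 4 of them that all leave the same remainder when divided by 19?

58

The 19 residue classes mod 19 are the pigeonholes.
With 57 integers one could put 3 in each residue class and have no class reach 4.
The 58th integer pushes some class to 4, so 19·3 + 1 = 58.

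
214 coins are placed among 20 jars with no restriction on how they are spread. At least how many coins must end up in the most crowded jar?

By pigeonhole, the 20 jars are the holes and the 214 coins are the pigeons.
If every jar held at most 10 coins, the total would be at most 20 × 10 = 200, which is less than 214.
So some jar holds at least ⌈214/20⌉ = 11 coins.

11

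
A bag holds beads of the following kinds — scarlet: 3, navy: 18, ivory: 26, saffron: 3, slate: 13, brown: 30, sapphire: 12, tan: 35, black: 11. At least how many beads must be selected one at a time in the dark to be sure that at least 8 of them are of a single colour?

56

Put each drawn bead into a box by colour. The largest draw with every box below 8 takes min(count, 7) from each colour; colours with fewer than 7 contribute all they have.
Σ min(cᵢ, 7) = 3 + 7 + 7 + 3 + 7 + 7 + 7 + 7 + 7 = 55.
Draw number 55 + 1 = 56 must push one box to 8.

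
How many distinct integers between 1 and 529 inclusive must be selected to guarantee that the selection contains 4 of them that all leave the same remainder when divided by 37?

112

The 37 residue classes mod 37 are the pigeonholes.
With 111 integers one could put 3 in each residue class and have no class reach 4.
The 112th integer pushes some class to 4, so 37·3 + 1 = 112.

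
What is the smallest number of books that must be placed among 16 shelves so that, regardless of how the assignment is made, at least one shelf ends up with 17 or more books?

257

With 256 books one could put exactly 16 in each of the 16 shelves, and no shelf would reach 17.
One more book must land in a shelf that already has 16, giving it 17.
So 16 × 16 + 1 = 257 books are required.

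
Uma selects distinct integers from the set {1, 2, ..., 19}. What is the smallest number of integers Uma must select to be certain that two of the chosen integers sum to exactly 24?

13

Two chosen integers sum to 24 exactly when both halves of some pair {x, 24−x} with 5 ≤ x ≤ 24−x ≤ 19 are chosen — 7 such pairs.
The remaining 5 elements (those with no distinct partner in range) can never complete a 24-sum, so the worst case takes all of them and one from each pair: 5 + 7 = 12.
The 13th integer has to be the second member of some pair, so 12 + 1 = 13.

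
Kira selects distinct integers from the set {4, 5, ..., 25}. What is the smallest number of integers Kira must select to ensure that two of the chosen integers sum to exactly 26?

14

A set avoiding the sum 26 can contain at most one of each pair {x, 26−x}, plus the 4 elements whose complement lies outside the range or equal to its own complement.
The integers 13, …, 25 (13 of them) are such a set: any two sum to at least 13+14 = 27 > 26.
By the pigeonhole principle, any 14th integer completes one of the 9 pairs, so 14 choices force a sum of 26.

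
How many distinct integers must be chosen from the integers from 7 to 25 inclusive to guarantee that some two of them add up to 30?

Two chosen integers sum to 30 exactly when both halves of some pair {x, 30−x} with 7 ≤ x ≤ 30−x ≤ 23 are chosen — 8 such pairs.
The remaining 3 elements (those with no distinct partner in range) can never complete a 30-sum, so the worst case takes all of them and one from each pair: 3 + 8 = 11.
By the pigeonhole principle, the 12th integer has to be the second member of some pair, so 11 + 1 = 12.

12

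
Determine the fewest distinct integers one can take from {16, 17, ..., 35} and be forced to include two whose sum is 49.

12

Two chosen integers sum to 49 exactly when both halves of some pair {x, 49−x} with 16 ≤ x ≤ 49−x ≤ 33 are chosen — 9 such pairs.
The remaining 2 elements (those with no distinct partner in range) can never complete a 49-sum, so the worst case takes all of them and one from each pair: 2 + 9 = 11.
Pigeonhole: the 12th integer has to be the second member of some pair, so 11 + 1 = 12.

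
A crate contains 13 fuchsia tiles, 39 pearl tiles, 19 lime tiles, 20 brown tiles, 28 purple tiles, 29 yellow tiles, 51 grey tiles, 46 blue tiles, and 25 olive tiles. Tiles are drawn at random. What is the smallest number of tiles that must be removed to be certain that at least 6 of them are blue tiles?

In the worst case for collecting blue tiles, every non-blue tile comes out first.
There are 13 + 39 + 19 + 20 + 28 + 29 + 51 + 25 = 224 non-blue tiles altogether.
After those, each further tile must be blue, so 224 + 6 = 230 draws guarantee 6 blue tiles.

230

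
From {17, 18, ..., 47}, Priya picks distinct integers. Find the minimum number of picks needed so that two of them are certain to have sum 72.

21

Group the elements by complementary pair {x, 72−x}: {25,47}, {26,46}, {27,45}, …, giving 11 two-element pairs; the single value 36 (it cannot pair with itself since the integers are distinct); and 8 integers whose partner 72−x falls outside [17,47].
Treating each of those 20 groups as a pigeonhole, one can pick one integer per group — 20 integers — with no two summing to 72.
The 21st integer lands in an occupied pair, forcing a sum of 72.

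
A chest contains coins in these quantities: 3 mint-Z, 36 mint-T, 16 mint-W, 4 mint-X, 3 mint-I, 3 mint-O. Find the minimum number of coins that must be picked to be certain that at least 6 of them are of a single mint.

An adversary could hand out at most 5 coins per mint (4 mints run out sooner): 3 + 5 + 5 + 4 + 3 + 3 = 23 coins and still no mint has 6.
One more coin lands in a mint already at 5, so 24 draws are enough and 23 are not.

24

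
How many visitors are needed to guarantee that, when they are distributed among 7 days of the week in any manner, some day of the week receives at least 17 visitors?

113

With 112 visitors one could put exactly 16 in each of the 7 days of the week, and no day of the week would reach 17.
By pigeonhole, one more visitor must land in a day of the week that already has 16, giving it 17.
So 7 × 16 + 1 = 113 visitors are required.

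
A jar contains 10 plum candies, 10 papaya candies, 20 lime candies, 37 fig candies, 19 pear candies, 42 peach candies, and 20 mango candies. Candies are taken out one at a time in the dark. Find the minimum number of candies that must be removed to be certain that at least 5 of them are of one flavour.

Pigeonhole: put each drawn candy into a box by flavour. The largest draw with every box below 5 takes min(count, 4) from each flavour.
Σ min(cᵢ, 4) = 4 + 4 + 4 + 4 + 4 + 4 + 4 = 28.
Draw number 28 + 1 = 29 must push one box to 5.

29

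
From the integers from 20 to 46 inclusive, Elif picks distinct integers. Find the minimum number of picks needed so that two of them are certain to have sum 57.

Group the elements by complementary pair {x, 57−x}: {20,37}, {21,36}, {22,35}, …, giving 9 two-element pairs and 9 integers whose partner 57−x falls outside [20,46].
By pigeonhole, treating each of those 18 groups as a pigeonhole, one can pick one integer per group — 18 integers — with no two summing to 57.
The 19th integer lands in an occupied pair, forcing a sum of 57.

19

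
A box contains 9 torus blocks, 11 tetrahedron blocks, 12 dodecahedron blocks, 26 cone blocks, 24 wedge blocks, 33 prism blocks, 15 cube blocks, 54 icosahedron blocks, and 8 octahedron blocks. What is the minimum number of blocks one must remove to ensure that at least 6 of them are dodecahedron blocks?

186

In the worst case for collecting dodecahedron blocks, every non-dodecahedron block comes out first.
There are 9 + 11 + 26 + 24 + 33 + 15 + 54 + 8 = 180 non-dodecahedron blocks altogether.
After those, each further block must be dodecahedron, so 180 + 6 = 186 draws guarantee 6 dodecahedron blocks.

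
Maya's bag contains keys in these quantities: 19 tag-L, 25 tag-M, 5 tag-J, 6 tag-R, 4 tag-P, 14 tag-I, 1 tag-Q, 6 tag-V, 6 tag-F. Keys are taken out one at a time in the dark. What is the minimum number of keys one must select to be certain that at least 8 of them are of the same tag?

50

Pigeonhole: the 9 tags are the holes; the keys drawn are the pigeons.
To avoid 8 of any one tag, the worst case takes at most 7 of each tag, or every key of a tag that has fewer than 7.
That gives 7 + 7 + 5 + 6 + 4 + 7 + 1 + 6 + 6 = 49 keys with no tag reaching 8.
The next key forces some tag to 8, so 49 + 1 = 50.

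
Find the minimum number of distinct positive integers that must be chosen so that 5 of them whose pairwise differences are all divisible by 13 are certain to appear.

Integers whose pairwise differences are multiples of 13 are exactly those sharing a remainder mod 13. By pigeonhole, the 13 residue classes mod 13 are the pigeonholes.
With 52 integers one could put 4 in each residue class and have no class reach 5.
The 53rd integer pushes some class to 5, so 13·4 + 1 = 53.

53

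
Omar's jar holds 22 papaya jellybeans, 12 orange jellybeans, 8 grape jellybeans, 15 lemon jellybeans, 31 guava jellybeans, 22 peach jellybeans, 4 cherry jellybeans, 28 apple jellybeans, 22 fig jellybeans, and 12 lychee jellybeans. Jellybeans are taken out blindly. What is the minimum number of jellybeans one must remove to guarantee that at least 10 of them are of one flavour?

85

The 10 flavours are the holes; the jellybeans drawn are the pigeons.
To avoid 10 of any one flavour, the worst case takes at most 9 of each flavour, or every jellybean of a flavour that has fewer than 9.
That gives 9 + 9 + 8 + 9 + 9 + 9 + 4 + 9 + 9 + 9 = 84 jellybeans with no flavour reaching 10.
The next jellybean forces some flavour to 10, so 84 + 1 = 85.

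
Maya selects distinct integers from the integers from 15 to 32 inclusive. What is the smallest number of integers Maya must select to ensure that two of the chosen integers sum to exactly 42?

13

Group the elements by complementary pair {x, 42−x}: {15,27}, {16,26}, {17,25}, …, giving 6 two-element pairs, the single value 21 (it cannot pair with itself since the integers are distinct), and 5 integers whose partner 42−x falls outside [15,32].
Pigeonhole: treating each of those 12 groups as a pigeonhole, one can pick one integer per group — 12 integers — with no two summing to 42.
The 13th integer lands in an occupied pair, forcing a sum of 42.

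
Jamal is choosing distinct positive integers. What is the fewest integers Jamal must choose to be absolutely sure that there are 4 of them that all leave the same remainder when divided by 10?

31

By the pigeonhole principle, the 10 residue classes mod 10 are the pigeonholes.
With 30 integers one could put 3 in each residue class and have no class reach 4.
The 31st integer pushes some class to 4, so 10·3 + 1 = 31.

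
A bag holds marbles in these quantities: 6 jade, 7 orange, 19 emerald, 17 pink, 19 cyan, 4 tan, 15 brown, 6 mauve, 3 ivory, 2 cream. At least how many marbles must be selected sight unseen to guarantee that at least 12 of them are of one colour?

Put each drawn marble into a box by colour. The largest draw with every box below 12 takes min(count, 11) from each colour; colours with fewer than 11 contribute all they have.
Σ min(cᵢ, 11) = 6 + 7 + 11 + 11 + 11 + 4 + 11 + 6 + 3 + 2 = 72.
Draw number 72 + 1 = 73 must push one box to 12.

73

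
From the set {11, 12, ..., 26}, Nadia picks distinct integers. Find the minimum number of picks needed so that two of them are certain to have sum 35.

A set avoiding the sum 35 can contain at most one of each pair {x, 35−x}, plus the 2 elements whose complement lies outside the range.
The integers 18, …, 26 (9 of them) are such a set: any two sum to at least 18+19 = 37 > 35.
By pigeonhole, any 10th integer completes one of the 7 pairs, so 10 choices force a sum of 35.

10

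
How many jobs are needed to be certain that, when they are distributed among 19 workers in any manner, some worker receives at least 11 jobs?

With 190 jobs one could put exactly 10 in each of the 19 workers, and no worker would reach 11.
One more job must land in a worker that already has 10, giving it 11.
So 19 × 10 + 1 = 191 jobs are required.

191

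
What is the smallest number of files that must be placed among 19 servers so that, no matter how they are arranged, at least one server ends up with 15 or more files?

With 266 files one could put exactly 14 in each of the 19 servers, and no server would reach 15.
By pigeonhole, one more file must land in a server that already has 14, giving it 15.
So 19 × 14 + 1 = 267 files are required.

267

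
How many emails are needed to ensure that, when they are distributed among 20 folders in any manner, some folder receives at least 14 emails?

With 260 emails one could put exactly 13 in each of the 20 folders, and no folder would reach 14.
One more email must land in a folder that already has 13, giving it 14.
So 20 × 13 + 1 = 261 emails are required.

261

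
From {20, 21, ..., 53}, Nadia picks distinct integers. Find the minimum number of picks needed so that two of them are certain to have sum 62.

Group the elements by complementary pair {x, 62−x}: {20,42}, {21,41}, {22,40}, …, giving 11 two-element pairs, the single value 31 (it cannot pair with itself since the integers are distinct), and 11 integers whose partner 62−x falls outside [20,53].
By the pigeonhole principle, treating each of those 23 groups as a pigeonhole, one can pick one integer per group — 23 integers — with no two summing to 62.
The 24th integer lands in an occupied pair, forcing a sum of 62.

24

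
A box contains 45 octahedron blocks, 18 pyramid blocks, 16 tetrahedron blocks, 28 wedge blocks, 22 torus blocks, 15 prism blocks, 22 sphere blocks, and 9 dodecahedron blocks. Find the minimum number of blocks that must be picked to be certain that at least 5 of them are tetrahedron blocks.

In the worst case for collecting tetrahedron blocks, every non-tetrahedron block comes out first.
There are 45 + 18 + 28 + 22 + 15 + 22 + 9 = 159 non-tetrahedron blocks altogether.
After those, each further block must be tetrahedron, so 159 + 5 = 164 draws guarantee 5 tetrahedron blocks.

164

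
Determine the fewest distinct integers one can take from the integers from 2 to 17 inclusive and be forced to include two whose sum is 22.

Group the elements by complementary pair {x, 22−x}: {5,17}, {6,16}, {7,15}, …, giving 6 two-element pairs, the single value 11 (it cannot pair with itself since the integers are distinct), and 3 integers whose partner 22−x falls outside [2,17].
By pigeonhole, treating each of those 10 groups as a pigeonhole, one can pick one integer per group — 10 integers — with no two summing to 22.
The 11th integer lands in an occupied pair, forcing a sum of 22.

11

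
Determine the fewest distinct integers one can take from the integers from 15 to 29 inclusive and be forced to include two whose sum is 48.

Group the elements by complementary pair {x, 48−x}: {19,29}, {20,28}, {21,27}, …, giving 5 two-element pairs, the single value 24 (it cannot pair with itself since the integers are distinct), and 4 integers whose partner 48−x falls outside [15,29].
Pigeonhole: treating each of those 10 groups as a pigeonhole, one can pick one integer per group — 10 integers — with no two summing to 48.
The 11th integer lands in an occupied pair, forcing a sum of 48.

11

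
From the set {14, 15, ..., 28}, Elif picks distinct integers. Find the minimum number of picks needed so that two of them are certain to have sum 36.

Two chosen integers sum to 36 exactly when both halves of some pair {x, 36−x} with 14 ≤ x ≤ 36−x ≤ 22 are chosen — 4 such pairs.
The remaining 7 elements (those with no distinct partner in range) can never complete a 36-sum, so the worst case takes all of them and one from each pair: 7 + 4 = 11.
The 12th integer has to be the second member of some pair, so 11 + 1 = 12.

12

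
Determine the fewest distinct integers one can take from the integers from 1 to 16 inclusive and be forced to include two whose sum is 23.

12

Two chosen integers sum to 23 exactly when both halves of some pair {x, 23−x} with 7 ≤ x ≤ 23−x ≤ 16 are chosen — 5 such pairs.
The remaining 6 elements (those with no distinct partner in range) can never complete a 23-sum, so the worst case takes all of them and one from each pair: 6 + 5 = 11.
The 12th integer has to be the second member of some pair, so 11 + 1 = 12.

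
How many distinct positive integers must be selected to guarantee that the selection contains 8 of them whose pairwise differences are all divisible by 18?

Integers whose pairwise differences are multiples of 18 are exactly those sharing a remainder mod 18. The 18 residue classes mod 18 are the pigeonholes.
With 126 integers one could put 7 in each residue class and have no class reach 8.
The 127th integer pushes some class to 8, so 18·7 + 1 = 127.

127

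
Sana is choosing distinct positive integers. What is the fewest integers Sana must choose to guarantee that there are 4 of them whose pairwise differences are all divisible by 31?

94

Integers whose pairwise differences are multiples of 31 are exactly those sharing a remainder mod 31. The 31 residue classes mod 31 are the pigeonholes.
With 93 integers one could put 3 in each residue class and have no class reach 4.
The 94th integer pushes some class to 4, so 31·3 + 1 = 94.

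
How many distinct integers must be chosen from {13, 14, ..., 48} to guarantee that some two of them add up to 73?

25

Two chosen integers sum to 73 exactly when both halves of some pair {x, 73−x} with 25 ≤ x ≤ 73−x ≤ 48 are chosen — 12 such pairs.
The remaining 12 elements (those with no distinct partner in range) can never complete a 73-sum, so the worst case takes all of them and one from each pair: 12 + 12 = 24.
Pigeonhole: the 25th integer has to be the second member of some pair, so 24 + 1 = 25.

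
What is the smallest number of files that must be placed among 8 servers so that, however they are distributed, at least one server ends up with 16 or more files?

With 120 files one could put exactly 15 in each of the 8 servers, and no server would reach 16.
One more file must land in a server that already has 15, giving it 16.
So 8 × 15 + 1 = 121 files are required.

121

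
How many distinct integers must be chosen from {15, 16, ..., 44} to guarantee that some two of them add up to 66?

20

A set avoiding the sum 66 can contain at most one of each pair {x, 66−x}, plus the 8 elements whose complement lies outside the range or equal to its own complement.
The integers 15, …, 33 (19 of them) are such a set: any two sum to at least 15+16 = 31 and at most 32+33 = 65 < 66.
By pigeonhole, any 20th integer completes one of the 11 pairs, so 20 choices force a sum of 66.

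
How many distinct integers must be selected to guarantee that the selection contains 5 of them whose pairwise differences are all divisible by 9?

Integers whose pairwise differences are multiples of 9 are exactly those sharing a remainder mod 9. The 9 residue classes mod 9 are the pigeonholes.
With 36 integers one could put 4 in each residue class and have no class reach 5.
The 37th integer pushes some class to 5, so 9·4 + 1 = 37.

37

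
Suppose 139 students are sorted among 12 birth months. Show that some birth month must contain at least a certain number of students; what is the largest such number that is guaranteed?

12

By pigeonhole, the 12 birth months are the holes and the 139 students are the pigeons.
If every birth month held at most 11 students, the total would be at most 12 × 11 = 132, which is less than 139.
So some birth month holds at least ⌈139/12⌉ = 12 students.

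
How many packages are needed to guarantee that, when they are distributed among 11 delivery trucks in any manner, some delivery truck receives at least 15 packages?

155

With 154 packages one could put exactly 14 in each of the 11 delivery trucks, and no delivery truck would reach 15.
One more package must land in a delivery truck that already has 14, giving it 15.
So 11 × 14 + 1 = 155 packages are required.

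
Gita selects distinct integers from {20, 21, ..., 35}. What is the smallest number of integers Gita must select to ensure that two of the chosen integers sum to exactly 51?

11

A set avoiding the sum 51 can contain at most one of each pair {x, 51−x}, plus the 4 elements whose complement lies outside the range.
The integers 26, …, 35 (10 of them) are such a set: any two sum to at least 26+27 = 53 > 51.
By the pigeonhole principle, any 11th integer completes one of the 6 pairs, so 11 choices force a sum of 51.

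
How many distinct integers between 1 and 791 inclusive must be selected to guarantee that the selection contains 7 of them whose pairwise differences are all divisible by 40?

241

Integers whose pairwise differences are multiples of 40 are exactly those sharing a remainder mod 40. The 40 residue classes mod 40 are the pigeonholes.
With 240 integers one could put 6 in each residue class and have no class reach 7.
The 241st integer pushes some class to 7, so 40·6 + 1 = 241.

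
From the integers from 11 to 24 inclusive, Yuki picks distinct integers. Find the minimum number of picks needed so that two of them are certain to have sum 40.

11

Group the elements by complementary pair {x, 40−x}: {16,24}, {17,23}, {18,22}, …, giving 4 two-element pairs, the single value 20 (it cannot pair with itself since the integers are distinct), and 5 integers whose partner 40−x falls outside [11,24].
Treating each of those 10 groups as a pigeonhole, one can pick one integer per group — 10 integers — with no two summing to 40.
The 11th integer lands in an occupied pair, forcing a sum of 40.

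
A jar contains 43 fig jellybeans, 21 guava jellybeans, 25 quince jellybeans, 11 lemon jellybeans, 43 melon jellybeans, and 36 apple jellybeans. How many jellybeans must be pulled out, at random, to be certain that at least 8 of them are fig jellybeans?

In the worst case for collecting fig jellybeans, every non-fig jellybean comes out first.
There are 21 + 25 + 11 + 43 + 36 = 136 non-fig jellybeans altogether.
After those, each further jellybean must be fig, so 136 + 8 = 144 draws guarantee 8 fig jellybeans.

144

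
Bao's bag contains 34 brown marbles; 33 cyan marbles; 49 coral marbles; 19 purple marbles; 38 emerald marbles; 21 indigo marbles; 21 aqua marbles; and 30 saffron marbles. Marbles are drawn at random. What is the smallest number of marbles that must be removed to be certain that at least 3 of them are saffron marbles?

218

In the worst case for collecting saffron marbles, every non-saffron marble comes out first.
There are 34 + 33 + 49 + 19 + 38 + 21 + 21 = 215 non-saffron marbles altogether.
After those, each further marble must be saffron, so 215 + 3 = 218 draws guarantee 3 saffron marbles.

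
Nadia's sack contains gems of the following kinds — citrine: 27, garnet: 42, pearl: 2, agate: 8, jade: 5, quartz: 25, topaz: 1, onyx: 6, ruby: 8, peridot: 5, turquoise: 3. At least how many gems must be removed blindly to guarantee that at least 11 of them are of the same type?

69

Pigeonhole: the 11 types are the holes; the gems drawn are the pigeons.
To avoid 11 of any one type, the worst case takes at most 10 of each type, or every gem of a type that has fewer than 10.
That gives 10 + 10 + 2 + 8 + 5 + 10 + 1 + 6 + 8 + 5 + 3 = 68 gems with no type reaching 11.
The next gem forces some type to 11, so 68 + 1 = 69.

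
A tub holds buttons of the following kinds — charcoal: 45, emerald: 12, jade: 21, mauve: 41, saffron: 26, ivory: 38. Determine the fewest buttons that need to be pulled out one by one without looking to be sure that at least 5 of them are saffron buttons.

162

In the worst case for collecting saffron buttons, every non-saffron button comes out first.
There are 45 + 12 + 21 + 41 + 38 = 157 non-saffron buttons altogether.
After those, each further button must be saffron, so 157 + 5 = 162 draws guarantee 5 saffron buttons.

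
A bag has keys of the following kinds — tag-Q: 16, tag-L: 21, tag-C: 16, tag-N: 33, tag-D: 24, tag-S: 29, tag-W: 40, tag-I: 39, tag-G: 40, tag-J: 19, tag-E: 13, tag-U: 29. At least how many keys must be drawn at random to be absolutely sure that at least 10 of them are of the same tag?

109

By the pigeonhole principle, put each drawn key into a box by tag. The largest draw with every box below 10 takes min(count, 9) from each tag.
Σ min(cᵢ, 9) = 9 + 9 + 9 + 9 + 9 + 9 + 9 + 9 + 9 + 9 + 9 + 9 = 108.
Draw number 108 + 1 = 109 must push one box to 10.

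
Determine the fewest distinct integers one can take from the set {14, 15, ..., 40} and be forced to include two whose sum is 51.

A set avoiding the sum 51 can contain at most one of each pair {x, 51−x}, plus the 3 elements whose complement lies outside the range.
The integers 26, …, 40 (15 of them) are such a set: any two sum to at least 26+27 = 53 > 51.
Any 16th integer completes one of the 12 pairs, so 16 choices force a sum of 51.

16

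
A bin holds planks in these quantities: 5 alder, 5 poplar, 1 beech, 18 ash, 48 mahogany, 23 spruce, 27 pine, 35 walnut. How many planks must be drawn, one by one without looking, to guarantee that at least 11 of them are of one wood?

62

Put each drawn plank into a box by wood. The largest draw with every box below 11 takes min(count, 10) from each wood; woods with fewer than 10 contribute all they have.
Σ min(cᵢ, 10) = 5 + 5 + 1 + 10 + 10 + 10 + 10 + 10 = 61.
Draw number 61 + 1 = 62 must push one box to 11.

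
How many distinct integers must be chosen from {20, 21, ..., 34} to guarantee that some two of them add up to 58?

11

A set avoiding the sum 58 can contain at most one of each pair {x, 58−x}, plus the 5 elements whose complement lies outside the range or equal to its own complement.
The integers 20, …, 29 (10 of them) are such a set: any two sum to at least 20+21 = 41 and at most 28+29 = 57 < 58.
Any 11th integer completes one of the 5 pairs, so 11 choices force a sum of 58.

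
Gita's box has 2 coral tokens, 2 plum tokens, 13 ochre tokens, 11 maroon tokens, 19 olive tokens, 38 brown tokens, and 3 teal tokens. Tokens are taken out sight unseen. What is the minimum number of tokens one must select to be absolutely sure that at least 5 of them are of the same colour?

24

An adversary could hand out at most 4 tokens per colour (coral, plum, teal run out sooner): 2 + 2 + 4 + 4 + 4 + 4 + 3 = 23 tokens and still no colour has 5.
One more token lands in a colour already at 4, so 24 draws are enough and 23 are not.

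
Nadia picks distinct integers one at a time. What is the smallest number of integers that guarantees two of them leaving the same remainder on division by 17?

The 17 residue classes mod 17 are the pigeonholes.
With 17 integers one could put 1 in each residue class and have no class reach 2.
The 18th integer pushes some class to 2, so 17·1 + 1 = 18.

18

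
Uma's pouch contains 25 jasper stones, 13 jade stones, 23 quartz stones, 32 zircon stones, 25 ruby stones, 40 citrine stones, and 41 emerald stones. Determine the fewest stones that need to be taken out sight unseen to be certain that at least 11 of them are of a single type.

71

By the pigeonhole principle, put each drawn stone into a box by type. The largest draw with every box below 11 takes min(count, 10) from each type.
Σ min(cᵢ, 10) = 10 + 10 + 10 + 10 + 10 + 10 + 10 = 70.
Draw number 70 + 1 = 71 must push one box to 11.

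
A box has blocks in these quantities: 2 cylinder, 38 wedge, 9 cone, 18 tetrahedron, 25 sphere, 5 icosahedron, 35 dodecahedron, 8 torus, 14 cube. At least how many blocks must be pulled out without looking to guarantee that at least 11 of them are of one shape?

Put each drawn block into a box by shape. The largest draw with every box below 11 takes min(count, 10) from each shape; shapes with fewer than 10 contribute all they have.
Σ min(cᵢ, 10) = 2 + 10 + 9 + 10 + 10 + 5 + 10 + 8 + 10 = 74.
Draw number 74 + 1 = 75 must push one box to 11.

75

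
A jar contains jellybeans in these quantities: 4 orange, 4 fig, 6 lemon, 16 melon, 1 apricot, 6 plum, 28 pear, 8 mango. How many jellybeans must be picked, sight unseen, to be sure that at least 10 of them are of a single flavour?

An adversary could hand out at most 9 jellybeans per flavour (6 flavours run out sooner): 4 + 4 + 6 + 9 + 1 + 6 + 9 + 8 = 47 jellybeans and still no flavour has 10.
One more jellybean lands in a flavour already at 9, so 48 draws are enough and 47 are not.

48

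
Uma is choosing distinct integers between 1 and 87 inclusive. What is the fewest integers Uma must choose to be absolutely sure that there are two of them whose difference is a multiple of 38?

39

Integers whose pairwise differences are multiples of 38 are exactly those sharing a remainder mod 38. The 38 residue classes mod 38 are the pigeonholes.
With 38 integers one could put 1 in each residue class and have no class reach 2.
The 39th integer pushes some class to 2, so 38·1 + 1 = 39.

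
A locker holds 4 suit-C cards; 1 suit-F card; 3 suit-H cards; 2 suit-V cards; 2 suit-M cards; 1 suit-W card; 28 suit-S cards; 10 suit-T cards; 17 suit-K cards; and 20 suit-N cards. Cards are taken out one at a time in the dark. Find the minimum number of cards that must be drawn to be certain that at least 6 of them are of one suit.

34

An adversary could hand out at most 5 cards per suit (6 suits run out sooner): 4 + 1 + 3 + 2 + 2 + 1 + 5 + 5 + 5 + 5 = 33 cards and still no suit has 6.
By the pigeonhole principle, one more card lands in a suit already at 5, so 34 draws are enough and 33 are not.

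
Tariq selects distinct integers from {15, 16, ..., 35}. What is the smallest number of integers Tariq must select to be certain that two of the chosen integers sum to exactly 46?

A set avoiding the sum 46 can contain at most one of each pair {x, 46−x}, plus the 5 elements whose complement lies outside the range or equal to its own complement.
The integers 23, …, 35 (13 of them) are such a set: any two sum to at least 23+24 = 47 > 46.
By the pigeonhole principle, any 14th integer completes one of the 8 pairs, so 14 choices force a sum of 46.

14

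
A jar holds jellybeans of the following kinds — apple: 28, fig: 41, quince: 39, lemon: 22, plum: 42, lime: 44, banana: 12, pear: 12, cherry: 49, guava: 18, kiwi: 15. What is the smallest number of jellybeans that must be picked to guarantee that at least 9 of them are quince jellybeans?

292

In the worst case for collecting quince jellybeans, every non-quince jellybean comes out first.
There are 28 + 41 + 22 + 42 + 44 + 12 + 12 + 49 + 18 + 15 = 283 non-quince jellybeans altogether.
After those, each further jellybean must be quince, so 283 + 9 = 292 draws guarantee 9 quince jellybeans.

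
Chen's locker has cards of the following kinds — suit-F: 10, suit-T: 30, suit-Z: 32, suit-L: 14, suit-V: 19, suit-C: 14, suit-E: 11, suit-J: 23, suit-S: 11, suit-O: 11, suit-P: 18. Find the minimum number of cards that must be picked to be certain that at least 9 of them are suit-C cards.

In the worst case for collecting suit-C cards, every non-suit-C card comes out first.
There are 10 + 30 + 32 + 14 + 19 + 11 + 23 + 11 + 11 + 18 = 179 non-suit-C cards altogether.
After those, each further card must be suit-C, so 179 + 9 = 188 draws guarantee 9 suit-C cards.

188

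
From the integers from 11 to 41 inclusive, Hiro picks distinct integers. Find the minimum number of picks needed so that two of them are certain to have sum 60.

Group the elements by complementary pair {x, 60−x}: {19,41}, {20,40}, {21,39}, …, giving 11 two-element pairs; the single value 30 (it cannot pair with itself since the integers are distinct); and 8 integers whose partner 60−x falls outside [11,41].
Treating each of those 20 groups as a pigeonhole, one can pick one integer per group — 20 integers — with no two summing to 60.
The 21st integer lands in an occupied pair, forcing a sum of 60.

21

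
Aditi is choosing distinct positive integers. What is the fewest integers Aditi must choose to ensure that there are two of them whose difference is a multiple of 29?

30

Integers whose pairwise differences are multiples of 29 are exactly those sharing a remainder mod 29. By pigeonhole, the 29 residue classes mod 29 are the pigeonholes.
With 29 integers one could put 1 in each residue class and have no class reach 2.
The 30th integer pushes some class to 2, so 29·1 + 1 = 30.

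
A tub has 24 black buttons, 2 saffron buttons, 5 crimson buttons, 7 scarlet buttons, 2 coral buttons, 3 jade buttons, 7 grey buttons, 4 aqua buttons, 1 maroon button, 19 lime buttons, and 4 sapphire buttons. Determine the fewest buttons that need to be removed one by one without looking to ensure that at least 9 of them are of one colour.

52

An adversary could hand out at most 8 buttons per colour (9 colours run out sooner): 8 + 2 + 5 + 7 + 2 + 3 + 7 + 4 + 1 + 8 + 4 = 51 buttons and still no colour has 9.
By pigeonhole, one more button lands in a colour already at 8, so 52 draws are enough and 51 are not.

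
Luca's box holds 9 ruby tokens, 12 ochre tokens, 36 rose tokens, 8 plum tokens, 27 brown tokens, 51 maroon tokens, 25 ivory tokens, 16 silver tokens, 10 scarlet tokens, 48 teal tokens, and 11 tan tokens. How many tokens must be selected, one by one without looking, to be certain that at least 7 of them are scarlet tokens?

250

In the worst case for collecting scarlet tokens, every non-scarlet token comes out first.
There are 9 + 12 + 36 + 8 + 27 + 51 + 25 + 16 + 48 + 11 = 243 non-scarlet tokens altogether.
After those, each further token must be scarlet, so 243 + 7 = 250 draws guarantee 7 scarlet tokens.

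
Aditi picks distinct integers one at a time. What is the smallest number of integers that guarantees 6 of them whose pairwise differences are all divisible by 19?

Integers whose pairwise differences are multiples of 19 are exactly those sharing a remainder mod 19. The 19 residue classes mod 19 are the pigeonholes.
With 95 integers one could put 5 in each residue class and have no class reach 6.
The 96th integer pushes some class to 6, so 19·5 + 1 = 96.

96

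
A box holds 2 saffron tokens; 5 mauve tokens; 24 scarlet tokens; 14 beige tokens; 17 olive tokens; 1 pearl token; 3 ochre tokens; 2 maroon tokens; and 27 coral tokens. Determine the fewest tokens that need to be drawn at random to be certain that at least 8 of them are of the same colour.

42

By the pigeonhole principle, the 9 colours are the holes; the tokens drawn are the pigeons.
To avoid 8 of any one colour, the worst case takes at most 7 of each colour, or every token of a colour that has fewer than 7.
That gives 2 + 5 + 7 + 7 + 7 + 1 + 3 + 2 + 7 = 41 tokens with no colour reaching 8.
The next token forces some colour to 8, so 41 + 1 = 42.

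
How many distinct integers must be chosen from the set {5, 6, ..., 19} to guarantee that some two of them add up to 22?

Two chosen integers sum to 22 exactly when both halves of some pair {x, 22−x} with 5 ≤ x ≤ 22−x ≤ 17 are chosen — 6 such pairs.
The remaining 3 elements (those with no distinct partner in range) can never complete a 22-sum, so the worst case takes all of them and one from each pair: 3 + 6 = 9.
The 10th integer has to be the second member of some pair, so 9 + 1 = 10.

10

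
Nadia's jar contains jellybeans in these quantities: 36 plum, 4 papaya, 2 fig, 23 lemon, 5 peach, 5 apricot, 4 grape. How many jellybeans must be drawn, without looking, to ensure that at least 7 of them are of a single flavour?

33

An adversary could hand out at most 6 jellybeans per flavour (5 flavours run out sooner): 6 + 4 + 2 + 6 + 5 + 5 + 4 = 32 jellybeans and still no flavour has 7.
By the pigeonhole principle, one more jellybean lands in a flavour already at 6, so 33 draws are enough and 32 are not.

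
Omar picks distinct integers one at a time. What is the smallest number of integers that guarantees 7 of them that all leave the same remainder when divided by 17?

The 17 residue classes mod 17 are the pigeonholes.
With 102 integers one could put 6 in each residue class and have no class reach 7.
The 103rd integer pushes some class to 7, so 17·6 + 1 = 103.

103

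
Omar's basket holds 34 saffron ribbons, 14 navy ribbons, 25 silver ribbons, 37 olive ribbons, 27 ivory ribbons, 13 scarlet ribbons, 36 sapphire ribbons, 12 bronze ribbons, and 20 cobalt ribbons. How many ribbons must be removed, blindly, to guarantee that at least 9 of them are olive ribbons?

190

In the worst case for collecting olive ribbons, every non-olive ribbon comes out first.
There are 34 + 14 + 25 + 27 + 13 + 36 + 12 + 20 = 181 non-olive ribbons altogether.
After those, each further ribbon must be olive, so 181 + 9 = 190 draws guarantee 9 olive ribbons.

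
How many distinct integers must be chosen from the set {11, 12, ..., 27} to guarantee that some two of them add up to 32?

Group the elements by complementary pair {x, 32−x}: {11,21}, {12,20}, {13,19}, …, giving 5 two-element pairs, the single value 16 (it cannot pair with itself since the integers are distinct), and 6 integers whose partner 32−x falls outside [11,27].
Treating each of those 12 groups as a pigeonhole, one can pick one integer per group — 12 integers — with no two summing to 32.
The 13th integer lands in an occupied pair, forcing a sum of 32.

13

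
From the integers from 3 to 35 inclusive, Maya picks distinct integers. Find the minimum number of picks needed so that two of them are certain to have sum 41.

19

A set avoiding the sum 41 can contain at most one of each pair {x, 41−x}, plus the 3 elements whose complement lies outside the range.
The integers 3, …, 20 (18 of them) are such a set: any two sum to at least 3+4 = 7 and at most 19+20 = 39 < 41.
Any 19th integer completes one of the 15 pairs, so 19 choices force a sum of 41.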